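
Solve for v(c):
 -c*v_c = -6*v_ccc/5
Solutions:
 v(c) = C1 + Integral(C2*airyai(5^(1/3)*6^(2/3)*c/6) + C3*airybi(5^(1/3)*6^(2/3)*c/6), c)


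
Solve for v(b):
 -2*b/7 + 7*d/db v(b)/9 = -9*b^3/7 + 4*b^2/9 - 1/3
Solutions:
 v(b) = C1 - 81*b^4/196 + 4*b^3/21 + 9*b^2/49 - 3*b/7


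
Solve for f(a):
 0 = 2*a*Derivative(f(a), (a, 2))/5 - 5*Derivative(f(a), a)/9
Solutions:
 f(a) = C1 + C2*a^(43/18)


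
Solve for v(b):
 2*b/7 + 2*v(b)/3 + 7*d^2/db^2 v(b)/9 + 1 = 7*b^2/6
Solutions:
 v(b) = C1*sin(sqrt(42)*b/7) + C2*cos(sqrt(42)*b/7) + 7*b^2/4 - 3*b/7 - 67/12


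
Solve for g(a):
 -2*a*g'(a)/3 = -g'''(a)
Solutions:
 g(a) = C1 + Integral(C2*airyai(2^(1/3)*3^(2/3)*a/3) + C3*airybi(2^(1/3)*3^(2/3)*a/3), a)


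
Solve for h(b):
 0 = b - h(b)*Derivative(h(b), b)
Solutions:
 h(b) = -sqrt(C1 + b^2)
 h(b) = sqrt(C1 + b^2)


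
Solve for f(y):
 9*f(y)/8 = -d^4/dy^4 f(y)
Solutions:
 f(y) = (C1*sin(2^(3/4)*sqrt(3)*y/4) + C2*cos(2^(3/4)*sqrt(3)*y/4))*exp(-2^(3/4)*sqrt(3)*y/4) + (C3*sin(2^(3/4)*sqrt(3)*y/4) + C4*cos(2^(3/4)*sqrt(3)*y/4))*exp(2^(3/4)*sqrt(3)*y/4)


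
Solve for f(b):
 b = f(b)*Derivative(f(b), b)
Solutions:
 f(b) = -sqrt(C1 + b^2)
 f(b) = sqrt(C1 + b^2)


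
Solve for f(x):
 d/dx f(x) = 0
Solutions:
 f(x) = C1


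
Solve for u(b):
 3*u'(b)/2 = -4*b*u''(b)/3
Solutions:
 u(b) = C1 + C2/b^(1/8)


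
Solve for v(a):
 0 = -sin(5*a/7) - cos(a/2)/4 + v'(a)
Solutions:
 v(a) = C1 + sin(a/2)/2 - 7*cos(5*a/7)/5


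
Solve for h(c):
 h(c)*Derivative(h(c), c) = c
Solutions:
 h(c) = -sqrt(C1 + c^2)
 h(c) = sqrt(C1 + c^2)


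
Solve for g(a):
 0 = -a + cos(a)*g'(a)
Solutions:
 g(a) = C1 + Integral(a/cos(a), a)


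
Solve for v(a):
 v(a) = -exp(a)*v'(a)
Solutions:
 v(a) = C1*exp(exp(-a))


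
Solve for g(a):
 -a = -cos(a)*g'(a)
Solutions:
 g(a) = C1 + Integral(a/cos(a), a)


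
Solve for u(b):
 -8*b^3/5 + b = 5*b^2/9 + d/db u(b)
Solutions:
 u(b) = C1 - 2*b^4/5 - 5*b^3/27 + b^2/2


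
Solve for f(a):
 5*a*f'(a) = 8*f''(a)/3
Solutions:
 f(a) = C1 + C2*erfi(sqrt(15)*a/4)


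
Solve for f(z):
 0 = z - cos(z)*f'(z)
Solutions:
 f(z) = C1 + Integral(z/cos(z), z)


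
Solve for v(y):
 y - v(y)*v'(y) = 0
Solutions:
 v(y) = -sqrt(C1 + y^2)
 v(y) = sqrt(C1 + y^2)


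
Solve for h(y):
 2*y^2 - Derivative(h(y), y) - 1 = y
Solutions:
 h(y) = C1 + 2*y^3/3 - y^2/2 - y


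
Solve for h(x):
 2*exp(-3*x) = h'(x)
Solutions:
 h(x) = C1 - 2*exp(-3*x)/3


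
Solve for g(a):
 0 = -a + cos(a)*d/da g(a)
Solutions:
 g(a) = C1 + Integral(a/cos(a), a)


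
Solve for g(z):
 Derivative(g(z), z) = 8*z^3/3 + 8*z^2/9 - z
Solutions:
 g(z) = C1 + 2*z^4/3 + 8*z^3/27 - z^2/2


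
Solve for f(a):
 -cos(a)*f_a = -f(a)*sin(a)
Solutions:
 f(a) = C1/cos(a)


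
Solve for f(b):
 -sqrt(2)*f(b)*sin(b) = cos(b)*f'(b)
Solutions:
 f(b) = C1*cos(b)^(sqrt(2))


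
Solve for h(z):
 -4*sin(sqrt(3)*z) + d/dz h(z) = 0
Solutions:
 h(z) = C1 - 4*sqrt(3)*cos(sqrt(3)*z)/3


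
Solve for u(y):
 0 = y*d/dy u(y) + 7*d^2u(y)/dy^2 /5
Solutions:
 u(y) = C1 + C2*erf(sqrt(70)*y/14)


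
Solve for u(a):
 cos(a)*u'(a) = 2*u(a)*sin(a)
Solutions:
 u(a) = C1/cos(a)^2


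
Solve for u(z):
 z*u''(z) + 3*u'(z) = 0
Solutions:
 u(z) = C1 + C2/z^2


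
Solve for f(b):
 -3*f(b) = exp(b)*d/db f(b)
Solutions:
 f(b) = C1*exp(3*exp(-b))


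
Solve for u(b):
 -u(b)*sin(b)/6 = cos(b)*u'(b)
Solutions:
 u(b) = C1*cos(b)^(1/6)


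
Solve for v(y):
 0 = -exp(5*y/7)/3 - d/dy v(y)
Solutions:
 v(y) = C1 - 7*exp(5*y/7)/15


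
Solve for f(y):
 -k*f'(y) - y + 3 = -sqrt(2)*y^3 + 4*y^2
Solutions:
 f(y) = C1 + sqrt(2)*y^4/(4*k) - 4*y^3/(3*k) - y^2/(2*k) + 3*y/k


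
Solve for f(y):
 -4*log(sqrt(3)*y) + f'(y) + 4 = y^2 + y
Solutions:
 f(y) = C1 + y^3/3 + y^2/2 + 4*y*log(y) - 8*y + y*log(9)


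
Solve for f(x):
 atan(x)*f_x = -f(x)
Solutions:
 f(x) = C1*exp(-Integral(1/atan(x), x))


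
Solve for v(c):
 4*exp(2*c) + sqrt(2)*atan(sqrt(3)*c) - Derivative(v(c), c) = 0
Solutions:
 v(c) = C1 + sqrt(2)*(c*atan(sqrt(3)*c) - sqrt(3)*log(3*c^2 + 1)/6) + 2*exp(2*c)


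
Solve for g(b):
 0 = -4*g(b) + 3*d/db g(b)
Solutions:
 g(b) = C1*exp(4*b/3)


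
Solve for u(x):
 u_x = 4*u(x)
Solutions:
 u(x) = C1*exp(4*x)


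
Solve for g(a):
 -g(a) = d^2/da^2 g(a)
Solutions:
 g(a) = C1*sin(a) + C2*cos(a)


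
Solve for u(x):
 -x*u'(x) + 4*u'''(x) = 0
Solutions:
 u(x) = C1 + Integral(C2*airyai(2^(1/3)*x/2) + C3*airybi(2^(1/3)*x/2), x)


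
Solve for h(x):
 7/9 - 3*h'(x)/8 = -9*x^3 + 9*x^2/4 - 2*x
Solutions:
 h(x) = C1 + 6*x^4 - 2*x^3 + 8*x^2/3 + 56*x/27


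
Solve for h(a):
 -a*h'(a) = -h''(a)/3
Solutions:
 h(a) = C1 + C2*erfi(sqrt(6)*a/2)


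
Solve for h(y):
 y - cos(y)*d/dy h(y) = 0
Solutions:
 h(y) = C1 + Integral(y/cos(y), y)


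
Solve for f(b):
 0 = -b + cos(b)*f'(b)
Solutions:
 f(b) = C1 + Integral(b/cos(b), b)


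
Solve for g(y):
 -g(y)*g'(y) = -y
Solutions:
 g(y) = -sqrt(C1 + y^2)
 g(y) = sqrt(C1 + y^2)


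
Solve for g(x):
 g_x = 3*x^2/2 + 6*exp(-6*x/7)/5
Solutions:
 g(x) = C1 + x^3/2 - 7*exp(-6*x/7)/5


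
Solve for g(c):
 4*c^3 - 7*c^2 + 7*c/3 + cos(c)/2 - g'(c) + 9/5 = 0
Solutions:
 g(c) = C1 + c^4 - 7*c^3/3 + 7*c^2/6 + 9*c/5 + sin(c)/2


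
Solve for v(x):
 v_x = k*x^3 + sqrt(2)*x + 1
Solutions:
 v(x) = C1 + k*x^4/4 + sqrt(2)*x^2/2 + x


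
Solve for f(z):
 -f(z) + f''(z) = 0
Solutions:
 f(z) = C1*exp(-z) + C2*exp(z)


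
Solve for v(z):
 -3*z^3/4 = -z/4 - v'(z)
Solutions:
 v(z) = C1 + 3*z^4/16 - z^2/8


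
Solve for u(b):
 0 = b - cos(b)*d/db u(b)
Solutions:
 u(b) = C1 + Integral(b/cos(b), b)


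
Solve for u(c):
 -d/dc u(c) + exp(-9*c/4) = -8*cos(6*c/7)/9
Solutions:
 u(c) = C1 + 28*sin(6*c/7)/27 - 4*exp(-9*c/4)/9


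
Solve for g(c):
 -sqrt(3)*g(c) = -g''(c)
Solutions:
 g(c) = C1*exp(-3^(1/4)*c) + C2*exp(3^(1/4)*c)


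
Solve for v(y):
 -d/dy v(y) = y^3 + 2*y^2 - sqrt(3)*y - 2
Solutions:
 v(y) = C1 - y^4/4 - 2*y^3/3 + sqrt(3)*y^2/2 + 2*y


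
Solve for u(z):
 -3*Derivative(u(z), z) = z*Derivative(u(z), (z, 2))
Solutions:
 u(z) = C1 + C2/z^2


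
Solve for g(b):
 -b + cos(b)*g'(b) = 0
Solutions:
 g(b) = C1 + Integral(b/cos(b), b)


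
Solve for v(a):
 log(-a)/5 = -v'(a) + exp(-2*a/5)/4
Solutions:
 v(a) = C1 - a*log(-a)/5 + a/5 - 5*exp(-2*a/5)/8


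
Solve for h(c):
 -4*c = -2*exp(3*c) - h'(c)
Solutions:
 h(c) = C1 + 2*c^2 - 2*exp(3*c)/3


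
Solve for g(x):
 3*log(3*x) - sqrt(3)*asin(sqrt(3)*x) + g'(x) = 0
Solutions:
 g(x) = C1 - 3*x*log(x) - 3*x*log(3) + 3*x + sqrt(3)*(x*asin(sqrt(3)*x) + sqrt(3)*sqrt(1 - 3*x^2)/3)


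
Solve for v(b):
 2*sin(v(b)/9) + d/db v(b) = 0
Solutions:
 2*b + 9*log(cos(v(b)/9) - 1)/2 - 9*log(cos(v(b)/9) + 1)/2 = C1


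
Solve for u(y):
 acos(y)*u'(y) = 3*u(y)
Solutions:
 u(y) = C1*exp(3*Integral(1/acos(y), y))


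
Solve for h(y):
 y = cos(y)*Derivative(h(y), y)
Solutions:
 h(y) = C1 + Integral(y/cos(y), y)


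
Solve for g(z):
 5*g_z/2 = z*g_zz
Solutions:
 g(z) = C1 + C2*z^(7/2)


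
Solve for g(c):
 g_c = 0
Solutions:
 g(c) = C1


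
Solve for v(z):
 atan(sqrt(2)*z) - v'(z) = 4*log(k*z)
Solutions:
 v(z) = C1 - 4*z*log(k*z) + z*atan(sqrt(2)*z) + 4*z - sqrt(2)*log(2*z^2 + 1)/4


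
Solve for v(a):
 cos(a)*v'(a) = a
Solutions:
 v(a) = C1 + Integral(a/cos(a), a)


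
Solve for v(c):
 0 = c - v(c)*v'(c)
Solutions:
 v(c) = -sqrt(C1 + c^2)
 v(c) = sqrt(C1 + c^2)


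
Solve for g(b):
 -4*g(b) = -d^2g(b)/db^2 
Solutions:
 g(b) = C1*exp(-2*b) + C2*exp(2*b)


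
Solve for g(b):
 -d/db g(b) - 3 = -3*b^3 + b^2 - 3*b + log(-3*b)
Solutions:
 g(b) = C1 + 3*b^4/4 - b^3/3 + 3*b^2/2 - b*log(-b) + b*(-2 - log(3))


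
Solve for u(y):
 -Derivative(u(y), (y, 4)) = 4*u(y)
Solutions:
 u(y) = (C1*sin(y) + C2*cos(y))*exp(-y) + (C3*sin(y) + C4*cos(y))*exp(y)


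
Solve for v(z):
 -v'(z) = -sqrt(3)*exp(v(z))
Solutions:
 v(z) = log(-1/(C1 + sqrt(3)*z))


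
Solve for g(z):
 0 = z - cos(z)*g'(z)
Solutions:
 g(z) = C1 + Integral(z/cos(z), z)


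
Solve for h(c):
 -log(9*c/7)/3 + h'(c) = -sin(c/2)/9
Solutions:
 h(c) = C1 + c*log(c)/3 - c*log(7) - c/3 + 2*c*log(21)/3 + 2*cos(c/2)/9


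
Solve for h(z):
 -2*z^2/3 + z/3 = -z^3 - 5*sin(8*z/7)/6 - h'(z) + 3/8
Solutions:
 h(z) = C1 - z^4/4 + 2*z^3/9 - z^2/6 + 3*z/8 + 35*cos(8*z/7)/48


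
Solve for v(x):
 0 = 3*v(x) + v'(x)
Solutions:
 v(x) = C1*exp(-3*x)


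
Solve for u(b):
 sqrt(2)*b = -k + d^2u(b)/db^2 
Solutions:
 u(b) = C1 + C2*b + sqrt(2)*b^3/6 + b^2*k/2


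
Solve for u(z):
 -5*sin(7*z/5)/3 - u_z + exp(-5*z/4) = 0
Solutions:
 u(z) = C1 + 25*cos(7*z/5)/21 - 4*exp(-5*z/4)/5


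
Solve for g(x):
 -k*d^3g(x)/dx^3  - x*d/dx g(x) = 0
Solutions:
 g(x) = C1 + Integral(C2*airyai(x*(-1/k)^(1/3)) + C3*airybi(x*(-1/k)^(1/3)), x)


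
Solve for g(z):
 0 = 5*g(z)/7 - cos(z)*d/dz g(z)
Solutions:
 g(z) = C1*(sin(z) + 1)^(5/14)/(sin(z) - 1)^(5/14)


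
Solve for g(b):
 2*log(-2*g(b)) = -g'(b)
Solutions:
 Integral(1/(log(-_y) + log(2)), (_y, g(b)))/2 = C1 - b


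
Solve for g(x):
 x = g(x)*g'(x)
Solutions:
 g(x) = -sqrt(C1 + x^2)
 g(x) = sqrt(C1 + x^2)


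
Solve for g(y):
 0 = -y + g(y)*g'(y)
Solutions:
 g(y) = -sqrt(C1 + y^2)
 g(y) = sqrt(C1 + y^2)


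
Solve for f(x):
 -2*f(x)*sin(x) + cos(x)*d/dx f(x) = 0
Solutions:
 f(x) = C1/cos(x)^2


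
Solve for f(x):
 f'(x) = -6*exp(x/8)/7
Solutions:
 f(x) = C1 - 48*exp(x/8)/7


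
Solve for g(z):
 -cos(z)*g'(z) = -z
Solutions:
 g(z) = C1 + Integral(z/cos(z), z)


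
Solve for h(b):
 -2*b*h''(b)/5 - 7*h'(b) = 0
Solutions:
 h(b) = C1 + C2/b^(33/2)


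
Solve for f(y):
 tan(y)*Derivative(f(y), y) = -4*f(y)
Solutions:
 f(y) = C1/sin(y)^4


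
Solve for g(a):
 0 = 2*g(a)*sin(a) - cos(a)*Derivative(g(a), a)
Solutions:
 g(a) = C1/cos(a)^2


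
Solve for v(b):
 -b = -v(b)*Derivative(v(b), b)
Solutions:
 v(b) = -sqrt(C1 + b^2)
 v(b) = sqrt(C1 + b^2)


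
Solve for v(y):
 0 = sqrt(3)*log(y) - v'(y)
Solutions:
 v(y) = C1 + sqrt(3)*y*log(y) - sqrt(3)*y


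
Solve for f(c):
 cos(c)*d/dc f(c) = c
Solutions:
 f(c) = C1 + Integral(c/cos(c), c)


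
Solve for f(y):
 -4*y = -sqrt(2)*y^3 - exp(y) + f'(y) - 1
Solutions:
 f(y) = C1 + sqrt(2)*y^4/4 - 2*y^2 + y + exp(y)


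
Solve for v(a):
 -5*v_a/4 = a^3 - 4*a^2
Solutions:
 v(a) = C1 - a^4/5 + 16*a^3/15


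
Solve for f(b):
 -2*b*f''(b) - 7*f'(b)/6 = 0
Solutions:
 f(b) = C1 + C2*b^(5/12)


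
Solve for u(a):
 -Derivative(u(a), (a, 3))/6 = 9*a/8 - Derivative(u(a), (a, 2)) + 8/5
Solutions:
 u(a) = C1 + C2*a + C3*exp(6*a) + 3*a^3/16 + 143*a^2/160


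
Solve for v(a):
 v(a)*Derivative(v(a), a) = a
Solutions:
 v(a) = -sqrt(C1 + a^2)
 v(a) = sqrt(C1 + a^2)


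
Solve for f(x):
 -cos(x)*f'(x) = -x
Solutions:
 f(x) = C1 + Integral(x/cos(x), x)


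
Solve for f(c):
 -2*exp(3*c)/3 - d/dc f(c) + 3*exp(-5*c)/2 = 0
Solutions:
 f(c) = C1 - 2*exp(3*c)/9 - 3*exp(-5*c)/10


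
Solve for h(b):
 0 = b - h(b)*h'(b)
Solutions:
 h(b) = -sqrt(C1 + b^2)
 h(b) = sqrt(C1 + b^2)


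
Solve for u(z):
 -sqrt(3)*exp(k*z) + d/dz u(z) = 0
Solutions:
 u(z) = C1 + sqrt(3)*exp(k*z)/k


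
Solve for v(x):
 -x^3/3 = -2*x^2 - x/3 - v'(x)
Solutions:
 v(x) = C1 + x^4/12 - 2*x^3/3 - x^2/6


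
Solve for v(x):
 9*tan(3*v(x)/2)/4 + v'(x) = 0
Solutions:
 v(x) = -2*asin(C1*exp(-27*x/8))/3 + 2*pi/3
 v(x) = 2*asin(C1*exp(-27*x/8))/3


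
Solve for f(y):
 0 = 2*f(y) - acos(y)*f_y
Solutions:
 f(y) = C1*exp(2*Integral(1/acos(y), y))


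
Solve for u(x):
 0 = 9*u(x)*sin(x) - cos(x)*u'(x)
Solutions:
 u(x) = C1/cos(x)^9


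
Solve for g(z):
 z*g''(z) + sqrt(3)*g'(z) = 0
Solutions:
 g(z) = C1 + C2*z^(1 - sqrt(3))


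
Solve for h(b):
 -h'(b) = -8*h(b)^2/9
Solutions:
 h(b) = -9/(C1 + 8*b)


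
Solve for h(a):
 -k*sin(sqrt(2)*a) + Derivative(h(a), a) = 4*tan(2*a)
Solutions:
 h(a) = C1 - sqrt(2)*k*cos(sqrt(2)*a)/2 - 2*log(cos(2*a))


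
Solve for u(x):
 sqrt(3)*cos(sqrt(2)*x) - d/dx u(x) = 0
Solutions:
 u(x) = C1 + sqrt(6)*sin(sqrt(2)*x)/2


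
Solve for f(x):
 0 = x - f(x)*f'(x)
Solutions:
 f(x) = -sqrt(C1 + x^2)
 f(x) = sqrt(C1 + x^2)


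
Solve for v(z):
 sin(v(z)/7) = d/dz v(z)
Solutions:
 -z + 7*log(cos(v(z)/7) - 1)/2 - 7*log(cos(v(z)/7) + 1)/2 = C1


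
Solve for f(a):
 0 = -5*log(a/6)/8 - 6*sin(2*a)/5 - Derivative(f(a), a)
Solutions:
 f(a) = C1 - 5*a*log(a)/8 + 5*a/8 + 5*a*log(6)/8 + 3*cos(2*a)/5


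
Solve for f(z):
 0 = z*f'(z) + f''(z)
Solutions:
 f(z) = C1 + C2*erf(sqrt(2)*z/2)


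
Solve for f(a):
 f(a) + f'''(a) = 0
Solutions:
 f(a) = C3*exp(-a) + (C1*sin(sqrt(3)*a/2) + C2*cos(sqrt(3)*a/2))*exp(a/2)


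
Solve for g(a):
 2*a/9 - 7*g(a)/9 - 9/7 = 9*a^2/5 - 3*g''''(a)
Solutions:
 g(a) = C1*exp(-21^(1/4)*a/3) + C2*exp(21^(1/4)*a/3) + C3*sin(21^(1/4)*a/3) + C4*cos(21^(1/4)*a/3) - 81*a^2/35 + 2*a/7 - 81/49


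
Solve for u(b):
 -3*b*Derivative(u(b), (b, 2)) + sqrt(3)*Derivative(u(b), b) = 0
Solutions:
 u(b) = C1 + C2*b^(sqrt(3)/3 + 1)


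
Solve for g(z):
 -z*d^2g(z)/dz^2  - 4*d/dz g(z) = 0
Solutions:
 g(z) = C1 + C2/z^3


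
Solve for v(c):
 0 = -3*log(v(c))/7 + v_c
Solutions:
 li(v(c)) = C1 + 3*c/7


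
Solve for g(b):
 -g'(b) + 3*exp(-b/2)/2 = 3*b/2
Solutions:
 g(b) = C1 - 3*b^2/4 - 3*exp(-b/2)


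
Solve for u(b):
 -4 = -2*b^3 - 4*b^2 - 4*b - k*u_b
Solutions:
 u(b) = C1 - b^4/(2*k) - 4*b^3/(3*k) - 2*b^2/k + 4*b/k


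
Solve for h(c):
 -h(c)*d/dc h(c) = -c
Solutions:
 h(c) = -sqrt(C1 + c^2)
 h(c) = sqrt(C1 + c^2)


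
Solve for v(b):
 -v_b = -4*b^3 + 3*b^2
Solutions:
 v(b) = C1 + b^4 - b^3


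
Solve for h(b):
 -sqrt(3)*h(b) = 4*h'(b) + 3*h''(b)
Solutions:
 h(b) = (C1*sin(b*sqrt(-4 + 3*sqrt(3))/3) + C2*cos(b*sqrt(-4 + 3*sqrt(3))/3))*exp(-2*b/3)


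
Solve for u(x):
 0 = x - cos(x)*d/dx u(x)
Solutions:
 u(x) = C1 + Integral(x/cos(x), x)


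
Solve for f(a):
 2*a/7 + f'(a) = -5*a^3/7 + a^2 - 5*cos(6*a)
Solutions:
 f(a) = C1 - 5*a^4/28 + a^3/3 - a^2/7 - 5*sin(6*a)/6


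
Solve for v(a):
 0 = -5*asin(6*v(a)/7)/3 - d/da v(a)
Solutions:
 Integral(1/asin(6*_y/7), (_y, v(a))) = C1 - 5*a/3


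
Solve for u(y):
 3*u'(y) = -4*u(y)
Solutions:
 u(y) = C1*exp(-4*y/3)


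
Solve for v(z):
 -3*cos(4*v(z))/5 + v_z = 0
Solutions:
 -3*z/5 - log(sin(4*v(z)) - 1)/8 + log(sin(4*v(z)) + 1)/8 = C1


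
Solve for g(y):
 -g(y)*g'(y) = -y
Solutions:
 g(y) = -sqrt(C1 + y^2)
 g(y) = sqrt(C1 + y^2)


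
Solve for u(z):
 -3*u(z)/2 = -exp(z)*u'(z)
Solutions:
 u(z) = C1*exp(-3*exp(-z)/2)


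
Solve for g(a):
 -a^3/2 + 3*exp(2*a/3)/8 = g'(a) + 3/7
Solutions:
 g(a) = C1 - a^4/8 - 3*a/7 + 9*exp(2*a/3)/16


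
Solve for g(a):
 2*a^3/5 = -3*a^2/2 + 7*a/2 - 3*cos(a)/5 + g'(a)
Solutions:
 g(a) = C1 + a^4/10 + a^3/2 - 7*a^2/4 + 3*sin(a)/5


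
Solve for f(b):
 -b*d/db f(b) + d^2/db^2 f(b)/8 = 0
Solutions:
 f(b) = C1 + C2*erfi(2*b)


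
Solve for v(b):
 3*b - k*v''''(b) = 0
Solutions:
 v(b) = C1 + C2*b + C3*b^2 + C4*b^3 + b^5/(40*k)


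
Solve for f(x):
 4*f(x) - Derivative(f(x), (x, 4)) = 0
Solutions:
 f(x) = C1*exp(-sqrt(2)*x) + C2*exp(sqrt(2)*x) + C3*sin(sqrt(2)*x) + C4*cos(sqrt(2)*x)


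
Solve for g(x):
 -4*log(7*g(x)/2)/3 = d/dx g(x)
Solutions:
 -3*Integral(1/(-log(_y) - log(7) + log(2)), (_y, g(x)))/4 = C1 - x


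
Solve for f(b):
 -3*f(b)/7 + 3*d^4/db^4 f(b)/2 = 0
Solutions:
 f(b) = C1*exp(-2^(1/4)*7^(3/4)*b/7) + C2*exp(2^(1/4)*7^(3/4)*b/7) + C3*sin(2^(1/4)*7^(3/4)*b/7) + C4*cos(2^(1/4)*7^(3/4)*b/7)


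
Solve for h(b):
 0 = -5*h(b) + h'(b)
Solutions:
 h(b) = C1*exp(5*b)


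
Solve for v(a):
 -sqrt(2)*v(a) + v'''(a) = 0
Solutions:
 v(a) = C3*exp(2^(1/6)*a) + (C1*sin(2^(1/6)*sqrt(3)*a/2) + C2*cos(2^(1/6)*sqrt(3)*a/2))*exp(-2^(1/6)*a/2)


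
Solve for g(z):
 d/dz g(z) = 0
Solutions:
 g(z) = C1


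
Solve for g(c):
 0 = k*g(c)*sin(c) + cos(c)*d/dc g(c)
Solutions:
 g(c) = C1*exp(k*log(cos(c)))


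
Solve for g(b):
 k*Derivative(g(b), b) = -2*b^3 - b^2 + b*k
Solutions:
 g(b) = C1 - b^4/(2*k) - b^3/(3*k) + b^2/2


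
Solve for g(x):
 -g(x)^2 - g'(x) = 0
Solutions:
 g(x) = 1/(C1 + x)


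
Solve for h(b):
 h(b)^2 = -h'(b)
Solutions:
 h(b) = 1/(C1 + b)


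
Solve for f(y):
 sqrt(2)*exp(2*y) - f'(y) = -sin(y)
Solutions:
 f(y) = C1 + sqrt(2)*exp(2*y)/2 - cos(y)


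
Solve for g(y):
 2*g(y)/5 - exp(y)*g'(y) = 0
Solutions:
 g(y) = C1*exp(-2*exp(-y)/5)


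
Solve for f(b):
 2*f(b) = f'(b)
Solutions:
 f(b) = C1*exp(2*b)


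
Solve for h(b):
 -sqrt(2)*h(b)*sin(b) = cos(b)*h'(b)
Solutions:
 h(b) = C1*cos(b)^(sqrt(2))


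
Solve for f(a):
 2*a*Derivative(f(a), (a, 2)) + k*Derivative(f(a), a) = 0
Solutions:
 f(a) = C1 + a^(1 - re(k)/2)*(C2*sin(log(a)*Abs(im(k))/2) + C3*cos(log(a)*im(k)/2))


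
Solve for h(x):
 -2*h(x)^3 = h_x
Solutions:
 h(x) = -sqrt(2)*sqrt(-1/(C1 - 2*x))/2
 h(x) = sqrt(2)*sqrt(-1/(C1 - 2*x))/2


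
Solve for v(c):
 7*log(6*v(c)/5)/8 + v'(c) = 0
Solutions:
 -8*Integral(1/(-log(_y) - log(6) + log(5)), (_y, v(c)))/7 = C1 - c


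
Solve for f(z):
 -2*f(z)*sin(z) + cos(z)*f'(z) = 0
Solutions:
 f(z) = C1/cos(z)^2


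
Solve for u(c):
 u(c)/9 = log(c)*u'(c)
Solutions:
 u(c) = C1*exp(li(c)/9)


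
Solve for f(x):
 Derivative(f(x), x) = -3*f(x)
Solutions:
 f(x) = C1*exp(-3*x)


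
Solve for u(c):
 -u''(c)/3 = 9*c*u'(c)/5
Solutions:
 u(c) = C1 + C2*erf(3*sqrt(30)*c/10)


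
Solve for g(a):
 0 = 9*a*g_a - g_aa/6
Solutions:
 g(a) = C1 + C2*erfi(3*sqrt(3)*a)


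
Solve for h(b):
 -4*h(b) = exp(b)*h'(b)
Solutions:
 h(b) = C1*exp(4*exp(-b))


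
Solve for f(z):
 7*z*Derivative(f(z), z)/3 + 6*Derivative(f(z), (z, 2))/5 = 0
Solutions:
 f(z) = C1 + C2*erf(sqrt(35)*z/6)


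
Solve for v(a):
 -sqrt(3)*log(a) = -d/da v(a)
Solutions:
 v(a) = C1 + sqrt(3)*a*log(a) - sqrt(3)*a


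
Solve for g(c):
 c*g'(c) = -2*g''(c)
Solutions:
 g(c) = C1 + C2*erf(c/2)


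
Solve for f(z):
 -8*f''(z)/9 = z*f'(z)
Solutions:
 f(z) = C1 + C2*erf(3*z/4)


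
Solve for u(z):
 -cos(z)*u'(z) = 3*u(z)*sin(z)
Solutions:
 u(z) = C1*cos(z)^3


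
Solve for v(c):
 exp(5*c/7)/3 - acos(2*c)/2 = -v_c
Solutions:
 v(c) = C1 + c*acos(2*c)/2 - sqrt(1 - 4*c^2)/4 - 7*exp(5*c/7)/15


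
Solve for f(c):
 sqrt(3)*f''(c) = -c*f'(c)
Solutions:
 f(c) = C1 + C2*erf(sqrt(2)*3^(3/4)*c/6)


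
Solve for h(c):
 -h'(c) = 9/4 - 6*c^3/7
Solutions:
 h(c) = C1 + 3*c^4/14 - 9*c/4


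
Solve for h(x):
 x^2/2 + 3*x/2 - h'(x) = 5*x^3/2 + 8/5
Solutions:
 h(x) = C1 - 5*x^4/8 + x^3/6 + 3*x^2/4 - 8*x/5


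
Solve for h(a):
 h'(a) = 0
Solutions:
 h(a) = C1


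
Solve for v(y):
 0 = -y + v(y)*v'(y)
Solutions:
 v(y) = -sqrt(C1 + y^2)
 v(y) = sqrt(C1 + y^2)


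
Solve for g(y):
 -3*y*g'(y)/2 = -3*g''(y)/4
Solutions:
 g(y) = C1 + C2*erfi(y)


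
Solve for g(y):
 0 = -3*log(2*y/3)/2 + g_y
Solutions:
 g(y) = C1 + 3*y*log(y)/2 - 3*y*log(3)/2 - 3*y/2 + 3*y*log(2)/2


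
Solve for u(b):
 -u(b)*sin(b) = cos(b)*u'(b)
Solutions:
 u(b) = C1*cos(b)


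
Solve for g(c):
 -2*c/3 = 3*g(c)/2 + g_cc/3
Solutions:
 g(c) = C1*sin(3*sqrt(2)*c/2) + C2*cos(3*sqrt(2)*c/2) - 4*c/9


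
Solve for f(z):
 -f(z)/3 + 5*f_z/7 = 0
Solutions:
 f(z) = C1*exp(7*z/15)


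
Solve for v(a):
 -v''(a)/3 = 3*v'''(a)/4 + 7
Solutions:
 v(a) = C1 + C2*a + C3*exp(-4*a/9) - 21*a^2/2


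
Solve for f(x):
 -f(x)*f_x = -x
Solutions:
 f(x) = -sqrt(C1 + x^2)
 f(x) = sqrt(C1 + x^2)


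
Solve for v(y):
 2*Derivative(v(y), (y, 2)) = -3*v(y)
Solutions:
 v(y) = C1*sin(sqrt(6)*y/2) + C2*cos(sqrt(6)*y/2)


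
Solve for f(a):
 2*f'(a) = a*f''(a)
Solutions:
 f(a) = C1 + C2*a^3


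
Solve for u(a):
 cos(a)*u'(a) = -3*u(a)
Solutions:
 u(a) = C1*(sin(a) - 1)^(3/2)/(sin(a) + 1)^(3/2)


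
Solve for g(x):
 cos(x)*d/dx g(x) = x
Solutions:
 g(x) = C1 + Integral(x/cos(x), x)


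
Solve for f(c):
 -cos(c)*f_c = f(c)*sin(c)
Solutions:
 f(c) = C1*cos(c)


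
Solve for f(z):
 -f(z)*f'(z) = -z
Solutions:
 f(z) = -sqrt(C1 + z^2)
 f(z) = sqrt(C1 + z^2)


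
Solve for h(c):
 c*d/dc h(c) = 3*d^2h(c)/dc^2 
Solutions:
 h(c) = C1 + C2*erfi(sqrt(6)*c/6)


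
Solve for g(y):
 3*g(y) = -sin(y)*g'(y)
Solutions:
 g(y) = C1*(cos(y) + 1)^(3/2)/(cos(y) - 1)^(3/2)


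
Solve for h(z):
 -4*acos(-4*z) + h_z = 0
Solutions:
 h(z) = C1 + 4*z*acos(-4*z) + sqrt(1 - 16*z^2)


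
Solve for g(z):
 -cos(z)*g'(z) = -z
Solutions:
 g(z) = C1 + Integral(z/cos(z), z)


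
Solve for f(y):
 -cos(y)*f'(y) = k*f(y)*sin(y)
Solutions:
 f(y) = C1*exp(k*log(cos(y)))


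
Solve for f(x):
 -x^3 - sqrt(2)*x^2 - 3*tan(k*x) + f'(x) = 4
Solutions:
 f(x) = C1 + x^4/4 + sqrt(2)*x^3/3 + 4*x + 3*Piecewise((-log(cos(k*x))/k, Ne(k, 0)), (0, True))


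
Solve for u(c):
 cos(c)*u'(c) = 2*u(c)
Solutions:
 u(c) = C1*(sin(c) + 1)/(sin(c) - 1)


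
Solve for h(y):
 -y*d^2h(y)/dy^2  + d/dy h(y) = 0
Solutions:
 h(y) = C1 + C2*y^2


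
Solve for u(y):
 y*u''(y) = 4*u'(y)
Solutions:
 u(y) = C1 + C2*y^5


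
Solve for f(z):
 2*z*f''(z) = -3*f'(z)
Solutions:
 f(z) = C1 + C2/sqrt(z)


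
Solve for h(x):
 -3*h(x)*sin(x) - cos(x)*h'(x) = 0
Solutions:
 h(x) = C1*cos(x)^3


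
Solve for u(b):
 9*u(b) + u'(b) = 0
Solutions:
 u(b) = C1*exp(-9*b)


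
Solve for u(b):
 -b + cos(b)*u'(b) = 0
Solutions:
 u(b) = C1 + Integral(b/cos(b), b)


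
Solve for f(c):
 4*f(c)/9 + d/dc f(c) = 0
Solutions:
 f(c) = C1*exp(-4*c/9)


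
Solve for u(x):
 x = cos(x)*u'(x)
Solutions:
 u(x) = C1 + Integral(x/cos(x), x)


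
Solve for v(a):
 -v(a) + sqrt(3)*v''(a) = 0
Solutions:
 v(a) = C1*exp(-3^(3/4)*a/3) + C2*exp(3^(3/4)*a/3)


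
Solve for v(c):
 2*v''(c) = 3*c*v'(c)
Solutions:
 v(c) = C1 + C2*erfi(sqrt(3)*c/2)


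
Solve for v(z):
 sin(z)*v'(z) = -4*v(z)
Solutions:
 v(z) = C1*(cos(z)^2 + 2*cos(z) + 1)/(cos(z)^2 - 2*cos(z) + 1)


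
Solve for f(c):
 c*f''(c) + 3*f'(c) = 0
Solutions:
 f(c) = C1 + C2/c^2


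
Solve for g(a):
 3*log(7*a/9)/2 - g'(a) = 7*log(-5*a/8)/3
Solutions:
 g(a) = C1 - 5*a*log(a)/6 + a*(-3*log(15) + 5/6 + log(7)/2 + 2*log(5)/3 + log(896) - 7*I*pi/3)


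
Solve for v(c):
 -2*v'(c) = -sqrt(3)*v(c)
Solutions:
 v(c) = C1*exp(sqrt(3)*c/2)


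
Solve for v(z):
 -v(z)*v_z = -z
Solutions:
 v(z) = -sqrt(C1 + z^2)
 v(z) = sqrt(C1 + z^2)


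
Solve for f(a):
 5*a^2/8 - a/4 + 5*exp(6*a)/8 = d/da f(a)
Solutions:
 f(a) = C1 + 5*a^3/24 - a^2/8 + 5*exp(6*a)/48


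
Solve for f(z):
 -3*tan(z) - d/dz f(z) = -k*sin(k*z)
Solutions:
 f(z) = C1 + k*Piecewise((-cos(k*z)/k, Ne(k, 0)), (0, True)) + 3*log(cos(z))


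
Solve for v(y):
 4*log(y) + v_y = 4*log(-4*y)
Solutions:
 v(y) = C1 + 4*y*(2*log(2) + I*pi)


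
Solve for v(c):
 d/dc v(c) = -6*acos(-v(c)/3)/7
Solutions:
 Integral(1/acos(-_y/3), (_y, v(c))) = C1 - 6*c/7


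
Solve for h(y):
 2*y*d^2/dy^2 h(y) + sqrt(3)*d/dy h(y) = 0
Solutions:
 h(y) = C1 + C2*y^(1 - sqrt(3)/2)


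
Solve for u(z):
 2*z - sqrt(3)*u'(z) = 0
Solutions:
 u(z) = C1 + sqrt(3)*z^2/3


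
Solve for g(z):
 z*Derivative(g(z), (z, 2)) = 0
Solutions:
 g(z) = C1 + C2*z


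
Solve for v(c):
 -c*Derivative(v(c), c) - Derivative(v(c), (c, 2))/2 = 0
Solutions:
 v(c) = C1 + C2*erf(c)


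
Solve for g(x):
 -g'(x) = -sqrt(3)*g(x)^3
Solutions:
 g(x) = -sqrt(2)*sqrt(-1/(C1 + sqrt(3)*x))/2
 g(x) = sqrt(2)*sqrt(-1/(C1 + sqrt(3)*x))/2


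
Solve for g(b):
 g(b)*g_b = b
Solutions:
 g(b) = -sqrt(C1 + b^2)
 g(b) = sqrt(C1 + b^2)


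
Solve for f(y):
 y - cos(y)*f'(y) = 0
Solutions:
 f(y) = C1 + Integral(y/cos(y), y)


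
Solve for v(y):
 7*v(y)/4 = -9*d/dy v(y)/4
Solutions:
 v(y) = C1*exp(-7*y/9)


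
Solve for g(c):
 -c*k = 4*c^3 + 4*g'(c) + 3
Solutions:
 g(c) = C1 - c^4/4 - c^2*k/8 - 3*c/4


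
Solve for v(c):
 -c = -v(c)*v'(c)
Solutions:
 v(c) = -sqrt(C1 + c^2)
 v(c) = sqrt(C1 + c^2)


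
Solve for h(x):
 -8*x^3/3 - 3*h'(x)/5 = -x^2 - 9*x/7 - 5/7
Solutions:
 h(x) = C1 - 10*x^4/9 + 5*x^3/9 + 15*x^2/14 + 25*x/21


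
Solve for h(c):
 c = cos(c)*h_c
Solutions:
 h(c) = C1 + Integral(c/cos(c), c)


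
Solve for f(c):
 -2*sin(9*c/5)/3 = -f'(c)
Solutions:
 f(c) = C1 - 10*cos(9*c/5)/27


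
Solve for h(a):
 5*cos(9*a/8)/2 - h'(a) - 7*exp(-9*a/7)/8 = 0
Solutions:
 h(a) = C1 + 20*sin(9*a/8)/9 + 49*exp(-9*a/7)/72


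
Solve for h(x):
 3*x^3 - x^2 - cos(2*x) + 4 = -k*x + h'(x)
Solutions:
 h(x) = C1 + k*x^2/2 + 3*x^4/4 - x^3/3 + 4*x - sin(2*x)/2


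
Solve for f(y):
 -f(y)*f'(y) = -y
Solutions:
 f(y) = -sqrt(C1 + y^2)
 f(y) = sqrt(C1 + y^2)


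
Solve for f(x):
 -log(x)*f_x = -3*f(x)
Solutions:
 f(x) = C1*exp(3*li(x))


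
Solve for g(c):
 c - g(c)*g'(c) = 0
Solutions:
 g(c) = -sqrt(C1 + c^2)
 g(c) = sqrt(C1 + c^2)


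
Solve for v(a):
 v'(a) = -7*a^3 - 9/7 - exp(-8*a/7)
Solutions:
 v(a) = C1 - 7*a^4/4 - 9*a/7 + 7*exp(-8*a/7)/8


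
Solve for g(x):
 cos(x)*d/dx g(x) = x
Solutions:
 g(x) = C1 + Integral(x/cos(x), x)


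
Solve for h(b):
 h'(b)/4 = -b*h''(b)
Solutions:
 h(b) = C1 + C2*b^(3/4)


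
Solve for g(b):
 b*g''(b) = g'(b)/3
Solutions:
 g(b) = C1 + C2*b^(4/3)


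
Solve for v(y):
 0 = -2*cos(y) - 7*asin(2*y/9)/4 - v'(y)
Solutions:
 v(y) = C1 - 7*y*asin(2*y/9)/4 - 7*sqrt(81 - 4*y^2)/8 - 2*sin(y)


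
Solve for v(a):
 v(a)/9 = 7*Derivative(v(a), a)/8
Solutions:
 v(a) = C1*exp(8*a/63)


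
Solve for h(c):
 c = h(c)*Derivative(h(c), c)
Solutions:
 h(c) = -sqrt(C1 + c^2)
 h(c) = sqrt(C1 + c^2)


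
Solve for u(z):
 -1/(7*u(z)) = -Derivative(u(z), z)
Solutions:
 u(z) = -sqrt(C1 + 14*z)/7
 u(z) = sqrt(C1 + 14*z)/7


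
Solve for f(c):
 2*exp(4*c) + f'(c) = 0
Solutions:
 f(c) = C1 - exp(4*c)/2


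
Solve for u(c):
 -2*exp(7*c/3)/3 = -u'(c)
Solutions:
 u(c) = C1 + 2*exp(7*c/3)/7


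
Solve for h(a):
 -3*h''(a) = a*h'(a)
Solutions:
 h(a) = C1 + C2*erf(sqrt(6)*a/6)


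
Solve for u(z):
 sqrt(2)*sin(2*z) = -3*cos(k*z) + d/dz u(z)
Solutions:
 u(z) = C1 - sqrt(2)*cos(2*z)/2 + 3*sin(k*z)/k


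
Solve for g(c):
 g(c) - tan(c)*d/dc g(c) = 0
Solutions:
 g(c) = C1*sin(c)


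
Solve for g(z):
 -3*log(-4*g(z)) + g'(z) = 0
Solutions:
 -Integral(1/(log(-_y) + 2*log(2)), (_y, g(z)))/3 = C1 - z


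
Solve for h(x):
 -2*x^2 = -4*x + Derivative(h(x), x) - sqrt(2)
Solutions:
 h(x) = C1 - 2*x^3/3 + 2*x^2 + sqrt(2)*x


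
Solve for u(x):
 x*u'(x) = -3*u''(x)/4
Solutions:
 u(x) = C1 + C2*erf(sqrt(6)*x/3)


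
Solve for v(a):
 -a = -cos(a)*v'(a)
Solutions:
 v(a) = C1 + Integral(a/cos(a), a)


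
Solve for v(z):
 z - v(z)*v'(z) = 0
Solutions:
 v(z) = -sqrt(C1 + z^2)
 v(z) = sqrt(C1 + z^2)


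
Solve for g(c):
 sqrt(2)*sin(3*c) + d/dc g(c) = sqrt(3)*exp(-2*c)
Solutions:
 g(c) = C1 + sqrt(2)*cos(3*c)/3 - sqrt(3)*exp(-2*c)/2


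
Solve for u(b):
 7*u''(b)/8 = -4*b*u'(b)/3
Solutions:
 u(b) = C1 + C2*erf(4*sqrt(21)*b/21)


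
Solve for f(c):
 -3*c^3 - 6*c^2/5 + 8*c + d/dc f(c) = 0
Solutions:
 f(c) = C1 + 3*c^4/4 + 2*c^3/5 - 4*c^2


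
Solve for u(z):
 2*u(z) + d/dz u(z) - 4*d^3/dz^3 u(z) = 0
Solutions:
 u(z) = C1*exp(-3^(1/3)*z*(3^(1/3)/(sqrt(321) + 18)^(1/3) + (sqrt(321) + 18)^(1/3))/12)*sin(3^(1/6)*z*(-3^(2/3)*(sqrt(321) + 18)^(1/3) + 3/(sqrt(321) + 18)^(1/3))/12) + C2*exp(-3^(1/3)*z*(3^(1/3)/(sqrt(321) + 18)^(1/3) + (sqrt(321) + 18)^(1/3))/12)*cos(3^(1/6)*z*(-3^(2/3)*(sqrt(321) + 18)^(1/3) + 3/(sqrt(321) + 18)^(1/3))/12) + C3*exp(3^(1/3)*z*(3^(1/3)/(sqrt(321) + 18)^(1/3) + (sqrt(321) + 18)^(1/3))/6)


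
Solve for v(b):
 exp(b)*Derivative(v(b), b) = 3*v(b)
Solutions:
 v(b) = C1*exp(-3*exp(-b))


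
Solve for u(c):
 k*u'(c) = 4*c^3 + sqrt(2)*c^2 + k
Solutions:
 u(c) = C1 + c^4/k + sqrt(2)*c^3/(3*k) + c


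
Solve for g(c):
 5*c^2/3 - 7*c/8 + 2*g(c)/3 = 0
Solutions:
 g(c) = c*(21 - 40*c)/16


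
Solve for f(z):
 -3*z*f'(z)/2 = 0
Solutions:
 f(z) = C1


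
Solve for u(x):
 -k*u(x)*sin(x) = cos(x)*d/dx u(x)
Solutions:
 u(x) = C1*exp(k*log(cos(x)))


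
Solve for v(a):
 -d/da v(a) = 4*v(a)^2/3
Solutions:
 v(a) = 3/(C1 + 4*a)


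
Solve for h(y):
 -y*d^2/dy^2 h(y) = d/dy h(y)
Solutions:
 h(y) = C1 + C2*log(y)


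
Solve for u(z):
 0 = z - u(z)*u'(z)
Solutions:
 u(z) = -sqrt(C1 + z^2)
 u(z) = sqrt(C1 + z^2)


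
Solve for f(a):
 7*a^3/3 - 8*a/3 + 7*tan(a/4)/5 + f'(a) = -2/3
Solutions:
 f(a) = C1 - 7*a^4/12 + 4*a^2/3 - 2*a/3 + 28*log(cos(a/4))/5


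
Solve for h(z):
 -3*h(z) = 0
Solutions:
 h(z) = 0


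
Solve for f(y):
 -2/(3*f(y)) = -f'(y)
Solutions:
 f(y) = -sqrt(C1 + 12*y)/3
 f(y) = sqrt(C1 + 12*y)/3


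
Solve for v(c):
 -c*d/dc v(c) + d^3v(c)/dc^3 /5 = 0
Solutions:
 v(c) = C1 + Integral(C2*airyai(5^(1/3)*c) + C3*airybi(5^(1/3)*c), c)


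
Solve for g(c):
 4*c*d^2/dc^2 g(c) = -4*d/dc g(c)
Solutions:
 g(c) = C1 + C2*log(c)


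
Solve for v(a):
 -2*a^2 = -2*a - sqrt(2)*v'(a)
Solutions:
 v(a) = C1 + sqrt(2)*a^3/3 - sqrt(2)*a^2/2


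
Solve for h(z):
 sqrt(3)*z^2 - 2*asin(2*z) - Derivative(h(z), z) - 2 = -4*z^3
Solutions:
 h(z) = C1 + z^4 + sqrt(3)*z^3/3 - 2*z*asin(2*z) - 2*z - sqrt(1 - 4*z^2)


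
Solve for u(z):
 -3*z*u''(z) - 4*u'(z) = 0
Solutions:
 u(z) = C1 + C2/z^(1/3)


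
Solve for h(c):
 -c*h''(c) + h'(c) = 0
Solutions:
 h(c) = C1 + C2*c^2


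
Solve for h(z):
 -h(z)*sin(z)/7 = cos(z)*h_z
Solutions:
 h(z) = C1*cos(z)^(1/7)


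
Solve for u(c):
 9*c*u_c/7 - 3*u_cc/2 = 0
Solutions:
 u(c) = C1 + C2*erfi(sqrt(21)*c/7)


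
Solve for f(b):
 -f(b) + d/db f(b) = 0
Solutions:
 f(b) = C1*exp(b)


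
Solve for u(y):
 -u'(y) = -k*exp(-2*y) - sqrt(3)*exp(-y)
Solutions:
 u(y) = C1 - k*exp(-2*y)/2 - sqrt(3)*exp(-y)


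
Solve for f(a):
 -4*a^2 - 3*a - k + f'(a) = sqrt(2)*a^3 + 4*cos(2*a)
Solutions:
 f(a) = C1 + sqrt(2)*a^4/4 + 4*a^3/3 + 3*a^2/2 + a*k + 2*sin(2*a)


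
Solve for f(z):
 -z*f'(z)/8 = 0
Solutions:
 f(z) = C1


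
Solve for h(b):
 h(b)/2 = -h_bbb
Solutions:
 h(b) = C3*exp(-2^(2/3)*b/2) + (C1*sin(2^(2/3)*sqrt(3)*b/4) + C2*cos(2^(2/3)*sqrt(3)*b/4))*exp(2^(2/3)*b/4)


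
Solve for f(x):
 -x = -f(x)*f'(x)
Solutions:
 f(x) = -sqrt(C1 + x^2)
 f(x) = sqrt(C1 + x^2)


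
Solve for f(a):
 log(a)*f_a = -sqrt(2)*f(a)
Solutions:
 f(a) = C1*exp(-sqrt(2)*li(a))


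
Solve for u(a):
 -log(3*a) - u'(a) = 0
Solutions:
 u(a) = C1 - a*log(a) - a*log(3) + a


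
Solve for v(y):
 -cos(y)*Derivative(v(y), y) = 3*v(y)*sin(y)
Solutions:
 v(y) = C1*cos(y)^3


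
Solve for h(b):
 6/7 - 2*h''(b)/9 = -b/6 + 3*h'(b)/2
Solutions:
 h(b) = C1 + C2*exp(-27*b/4) + b^2/18 + 944*b/1701


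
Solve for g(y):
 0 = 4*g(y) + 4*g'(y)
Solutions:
 g(y) = C1*exp(-y)


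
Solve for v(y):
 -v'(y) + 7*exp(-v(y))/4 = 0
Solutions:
 v(y) = log(C1 + 7*y/4)


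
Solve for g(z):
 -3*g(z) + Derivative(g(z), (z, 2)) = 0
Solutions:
 g(z) = C1*exp(-sqrt(3)*z) + C2*exp(sqrt(3)*z)


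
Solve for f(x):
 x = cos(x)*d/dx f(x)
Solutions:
 f(x) = C1 + Integral(x/cos(x), x)


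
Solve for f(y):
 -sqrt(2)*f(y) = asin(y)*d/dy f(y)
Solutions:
 f(y) = C1*exp(-sqrt(2)*Integral(1/asin(y), y))


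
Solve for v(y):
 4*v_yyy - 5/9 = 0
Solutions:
 v(y) = C1 + C2*y + C3*y^2 + 5*y^3/216


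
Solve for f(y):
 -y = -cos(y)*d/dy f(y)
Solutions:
 f(y) = C1 + Integral(y/cos(y), y)


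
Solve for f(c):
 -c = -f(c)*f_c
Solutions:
 f(c) = -sqrt(C1 + c^2)
 f(c) = sqrt(C1 + c^2)


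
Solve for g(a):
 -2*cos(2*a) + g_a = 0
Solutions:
 g(a) = C1 + sin(2*a)


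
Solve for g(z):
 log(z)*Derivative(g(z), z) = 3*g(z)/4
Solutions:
 g(z) = C1*exp(3*li(z)/4)


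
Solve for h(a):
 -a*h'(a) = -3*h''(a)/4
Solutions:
 h(a) = C1 + C2*erfi(sqrt(6)*a/3)


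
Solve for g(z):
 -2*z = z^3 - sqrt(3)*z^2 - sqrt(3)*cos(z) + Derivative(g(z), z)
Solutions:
 g(z) = C1 - z^4/4 + sqrt(3)*z^3/3 - z^2 + sqrt(3)*sin(z)


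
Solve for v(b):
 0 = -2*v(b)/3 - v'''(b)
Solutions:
 v(b) = C3*exp(-2^(1/3)*3^(2/3)*b/3) + (C1*sin(2^(1/3)*3^(1/6)*b/2) + C2*cos(2^(1/3)*3^(1/6)*b/2))*exp(2^(1/3)*3^(2/3)*b/6)


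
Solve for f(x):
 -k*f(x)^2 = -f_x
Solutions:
 f(x) = -1/(C1 + k*x)


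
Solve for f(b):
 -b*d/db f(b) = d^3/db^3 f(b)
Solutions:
 f(b) = C1 + Integral(C2*airyai(-b) + C3*airybi(-b), b)


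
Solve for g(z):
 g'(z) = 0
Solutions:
 g(z) = C1


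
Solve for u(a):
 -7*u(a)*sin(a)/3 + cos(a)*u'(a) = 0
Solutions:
 u(a) = C1/cos(a)^(7/3)


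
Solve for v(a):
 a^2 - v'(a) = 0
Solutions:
 v(a) = C1 + a^3/3


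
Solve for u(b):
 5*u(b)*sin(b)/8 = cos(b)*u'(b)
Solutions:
 u(b) = C1/cos(b)^(5/8)


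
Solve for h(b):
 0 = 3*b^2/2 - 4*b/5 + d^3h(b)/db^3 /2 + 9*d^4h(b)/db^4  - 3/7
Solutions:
 h(b) = C1 + C2*b + C3*b^2 + C4*exp(-b/18) - b^5/20 + 137*b^4/30 - 11503*b^3/35


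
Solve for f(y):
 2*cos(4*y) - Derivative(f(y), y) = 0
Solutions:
 f(y) = C1 + sin(4*y)/2


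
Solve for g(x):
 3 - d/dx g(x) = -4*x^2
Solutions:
 g(x) = C1 + 4*x^3/3 + 3*x


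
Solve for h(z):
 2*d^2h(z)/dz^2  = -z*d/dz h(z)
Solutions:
 h(z) = C1 + C2*erf(z/2)


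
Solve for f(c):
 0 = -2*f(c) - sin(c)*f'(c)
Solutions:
 f(c) = C1*(cos(c) + 1)/(cos(c) - 1)


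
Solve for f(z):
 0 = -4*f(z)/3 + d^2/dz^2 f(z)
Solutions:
 f(z) = C1*exp(-2*sqrt(3)*z/3) + C2*exp(2*sqrt(3)*z/3)


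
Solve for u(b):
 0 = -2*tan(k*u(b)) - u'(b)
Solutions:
 u(b) = Piecewise((-asin(exp(C1*k - 2*b*k))/k + pi/k, Ne(k, 0)), (nan, True))
 u(b) = Piecewise((asin(exp(C1*k - 2*b*k))/k, Ne(k, 0)), (nan, True))


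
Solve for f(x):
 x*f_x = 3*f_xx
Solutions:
 f(x) = C1 + C2*erfi(sqrt(6)*x/6)


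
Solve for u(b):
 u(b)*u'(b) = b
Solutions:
 u(b) = -sqrt(C1 + b^2)
 u(b) = sqrt(C1 + b^2)


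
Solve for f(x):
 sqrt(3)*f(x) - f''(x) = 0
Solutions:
 f(x) = C1*exp(-3^(1/4)*x) + C2*exp(3^(1/4)*x)


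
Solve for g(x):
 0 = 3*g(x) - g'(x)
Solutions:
 g(x) = C1*exp(3*x)


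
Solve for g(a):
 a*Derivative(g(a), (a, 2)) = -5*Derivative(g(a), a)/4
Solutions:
 g(a) = C1 + C2/a^(1/4)


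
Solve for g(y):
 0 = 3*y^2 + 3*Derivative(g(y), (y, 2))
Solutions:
 g(y) = C1 + C2*y - y^4/12


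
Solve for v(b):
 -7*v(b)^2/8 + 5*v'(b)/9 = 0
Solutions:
 v(b) = -40/(C1 + 63*b)


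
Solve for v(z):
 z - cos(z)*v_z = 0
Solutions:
 v(z) = C1 + Integral(z/cos(z), z)


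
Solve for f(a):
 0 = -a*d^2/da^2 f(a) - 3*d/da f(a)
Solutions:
 f(a) = C1 + C2/a^2


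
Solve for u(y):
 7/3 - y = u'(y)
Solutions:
 u(y) = C1 - y^2/2 + 7*y/3


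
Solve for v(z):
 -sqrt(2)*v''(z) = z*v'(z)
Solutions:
 v(z) = C1 + C2*erf(2^(1/4)*z/2)


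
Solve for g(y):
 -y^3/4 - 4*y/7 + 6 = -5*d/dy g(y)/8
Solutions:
 g(y) = C1 + y^4/10 + 16*y^2/35 - 48*y/5


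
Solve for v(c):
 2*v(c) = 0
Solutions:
 v(c) = 0


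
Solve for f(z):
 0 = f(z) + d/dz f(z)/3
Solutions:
 f(z) = C1*exp(-3*z)


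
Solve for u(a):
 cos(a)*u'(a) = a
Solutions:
 u(a) = C1 + Integral(a/cos(a), a)


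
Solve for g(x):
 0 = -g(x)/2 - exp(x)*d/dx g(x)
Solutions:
 g(x) = C1*exp(exp(-x)/2)


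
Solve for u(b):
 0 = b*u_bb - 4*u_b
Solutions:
 u(b) = C1 + C2*b^5


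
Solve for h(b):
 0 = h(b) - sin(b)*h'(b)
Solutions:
 h(b) = C1*sqrt(cos(b) - 1)/sqrt(cos(b) + 1)


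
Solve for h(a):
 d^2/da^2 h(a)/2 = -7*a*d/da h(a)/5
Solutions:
 h(a) = C1 + C2*erf(sqrt(35)*a/5)


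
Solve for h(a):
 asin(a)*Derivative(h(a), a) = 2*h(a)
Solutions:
 h(a) = C1*exp(2*Integral(1/asin(a), a))


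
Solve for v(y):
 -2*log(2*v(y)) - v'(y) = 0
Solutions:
 Integral(1/(log(_y) + log(2)), (_y, v(y)))/2 = C1 - y


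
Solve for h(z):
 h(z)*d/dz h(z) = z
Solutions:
 h(z) = -sqrt(C1 + z^2)
 h(z) = sqrt(C1 + z^2)


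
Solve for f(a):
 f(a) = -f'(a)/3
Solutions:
 f(a) = C1*exp(-3*a)


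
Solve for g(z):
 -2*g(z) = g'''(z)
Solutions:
 g(z) = C3*exp(-2^(1/3)*z) + (C1*sin(2^(1/3)*sqrt(3)*z/2) + C2*cos(2^(1/3)*sqrt(3)*z/2))*exp(2^(1/3)*z/2)


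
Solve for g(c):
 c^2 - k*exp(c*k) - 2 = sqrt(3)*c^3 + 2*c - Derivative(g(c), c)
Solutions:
 g(c) = C1 + sqrt(3)*c^4/4 - c^3/3 + c^2 + 2*c + exp(c*k)


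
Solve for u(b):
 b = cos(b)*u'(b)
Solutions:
 u(b) = C1 + Integral(b/cos(b), b)


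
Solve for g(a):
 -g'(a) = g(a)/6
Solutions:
 g(a) = C1*exp(-a/6)


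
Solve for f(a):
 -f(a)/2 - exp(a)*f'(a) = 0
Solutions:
 f(a) = C1*exp(exp(-a)/2)


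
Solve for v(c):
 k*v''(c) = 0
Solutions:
 v(c) = C1 + C2*c


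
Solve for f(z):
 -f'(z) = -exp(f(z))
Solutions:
 f(z) = log(-1/(C1 + z))


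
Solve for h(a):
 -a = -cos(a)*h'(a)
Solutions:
 h(a) = C1 + Integral(a/cos(a), a)


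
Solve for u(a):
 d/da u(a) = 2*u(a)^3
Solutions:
 u(a) = -sqrt(2)*sqrt(-1/(C1 + 2*a))/2
 u(a) = sqrt(2)*sqrt(-1/(C1 + 2*a))/2


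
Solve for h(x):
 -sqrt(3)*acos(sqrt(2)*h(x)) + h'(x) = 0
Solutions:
 Integral(1/acos(sqrt(2)*_y), (_y, h(x))) = C1 + sqrt(3)*x


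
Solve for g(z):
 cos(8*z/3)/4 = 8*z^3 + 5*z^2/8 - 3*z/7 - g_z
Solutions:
 g(z) = C1 + 2*z^4 + 5*z^3/24 - 3*z^2/14 - 3*sin(8*z/3)/32


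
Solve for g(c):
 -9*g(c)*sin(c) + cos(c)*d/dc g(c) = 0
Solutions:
 g(c) = C1/cos(c)^9


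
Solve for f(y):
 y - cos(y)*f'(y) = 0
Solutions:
 f(y) = C1 + Integral(y/cos(y), y)


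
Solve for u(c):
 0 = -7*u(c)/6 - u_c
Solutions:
 u(c) = C1*exp(-7*c/6)


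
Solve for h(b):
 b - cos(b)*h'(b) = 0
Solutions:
 h(b) = C1 + Integral(b/cos(b), b)


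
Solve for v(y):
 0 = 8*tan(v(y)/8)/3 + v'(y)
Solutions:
 v(y) = -8*asin(C1*exp(-y/3)) + 8*pi
 v(y) = 8*asin(C1*exp(-y/3))


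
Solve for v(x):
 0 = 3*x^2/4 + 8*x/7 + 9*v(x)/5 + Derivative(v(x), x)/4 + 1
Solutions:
 v(x) = C1*exp(-36*x/5) - 5*x^2/12 - 785*x/1512 - 26315/54432


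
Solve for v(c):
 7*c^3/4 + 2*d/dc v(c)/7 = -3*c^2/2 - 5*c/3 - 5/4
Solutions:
 v(c) = C1 - 49*c^4/32 - 7*c^3/4 - 35*c^2/12 - 35*c/8


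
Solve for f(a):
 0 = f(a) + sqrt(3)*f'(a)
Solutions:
 f(a) = C1*exp(-sqrt(3)*a/3)


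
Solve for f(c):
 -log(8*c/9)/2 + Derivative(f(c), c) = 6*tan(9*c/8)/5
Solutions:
 f(c) = C1 + c*log(c)/2 - c*log(3) - c/2 + 3*c*log(2)/2 - 16*log(cos(9*c/8))/15


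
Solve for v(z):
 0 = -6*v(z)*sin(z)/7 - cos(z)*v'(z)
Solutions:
 v(z) = C1*cos(z)^(6/7)


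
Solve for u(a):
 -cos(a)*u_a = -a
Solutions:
 u(a) = C1 + Integral(a/cos(a), a)


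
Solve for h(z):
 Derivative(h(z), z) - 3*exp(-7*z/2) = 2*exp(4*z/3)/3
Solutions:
 h(z) = C1 + exp(4*z/3)/2 - 6*exp(-7*z/2)/7


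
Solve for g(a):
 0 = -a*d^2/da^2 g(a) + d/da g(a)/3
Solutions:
 g(a) = C1 + C2*a^(4/3)


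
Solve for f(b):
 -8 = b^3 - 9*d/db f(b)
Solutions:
 f(b) = C1 + b^4/36 + 8*b/9
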